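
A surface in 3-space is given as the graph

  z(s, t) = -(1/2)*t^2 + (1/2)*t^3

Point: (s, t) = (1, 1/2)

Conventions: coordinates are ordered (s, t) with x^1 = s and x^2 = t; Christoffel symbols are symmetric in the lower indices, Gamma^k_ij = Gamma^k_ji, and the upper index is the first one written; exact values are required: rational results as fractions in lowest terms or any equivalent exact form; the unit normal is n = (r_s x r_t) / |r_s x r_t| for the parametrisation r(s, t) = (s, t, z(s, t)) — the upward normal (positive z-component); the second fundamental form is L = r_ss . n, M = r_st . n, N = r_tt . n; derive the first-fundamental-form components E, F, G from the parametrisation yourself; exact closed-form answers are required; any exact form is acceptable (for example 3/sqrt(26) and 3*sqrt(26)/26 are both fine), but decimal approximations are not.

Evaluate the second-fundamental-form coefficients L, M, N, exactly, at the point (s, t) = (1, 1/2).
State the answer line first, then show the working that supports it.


Answer: L = 0, M = 0, N = 4*sqrt(65)/65

z_s = 0, z_t = -1/8, z_ss = 0, z_st = 0, z_tt = 1/2
E = 1, F = 0, G = 65/64; answer radicand W^2 = 65/64
unnormalised second-form numerators: l = 0, m = 0, n = 1/2; L = l/sqrt(65/64), and similarly M = m/sqrt(W^2), N = n/sqrt(W^2)


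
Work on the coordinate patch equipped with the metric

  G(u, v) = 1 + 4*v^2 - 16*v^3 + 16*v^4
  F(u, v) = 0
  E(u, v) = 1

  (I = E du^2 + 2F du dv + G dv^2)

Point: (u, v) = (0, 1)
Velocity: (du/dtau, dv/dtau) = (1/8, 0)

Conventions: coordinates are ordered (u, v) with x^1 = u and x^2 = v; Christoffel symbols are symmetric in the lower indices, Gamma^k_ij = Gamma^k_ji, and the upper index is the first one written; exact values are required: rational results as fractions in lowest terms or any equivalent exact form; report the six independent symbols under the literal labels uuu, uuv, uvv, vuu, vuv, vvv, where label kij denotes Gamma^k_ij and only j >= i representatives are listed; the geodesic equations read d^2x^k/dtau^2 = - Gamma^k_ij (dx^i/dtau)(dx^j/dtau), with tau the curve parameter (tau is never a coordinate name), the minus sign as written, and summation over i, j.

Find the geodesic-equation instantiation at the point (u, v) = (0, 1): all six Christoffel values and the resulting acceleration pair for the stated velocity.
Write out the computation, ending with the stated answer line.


E = 1, F = 0, G = 5 at the point
E_u = 0, E_v = 0, F_u = 0, F_v = 0, G_u = 0, G_v = 24
EG - F^2 = 5;  g^inv = (1/5) * [[5, 0], [0, 1]]
first-kind symbols [ij,l] = (1/2)(d_i g_jl + d_j g_il - d_l g_ij): [uu,u] = E_u/2 = 0, [uu,v] = F_u - E_v/2 = 0, [uv,u] = E_v/2 = 0, [uv,v] = G_u/2 = 0, [vv,u] = F_v - G_u/2 = 0, [vv,v] = G_v/2 = 12
Gamma^u_ij = (G*[ij,u] - F*[ij,v])/(EG - F^2), Gamma^v_ij = (E*[ij,v] - F*[ij,u])/(EG - F^2)
Gamma_uuu = 0, Gamma_uuv = 0, Gamma_uvv = 0, Gamma_vuu = 0, Gamma_vuv = 0, Gamma_vvv = 12/5
d^2u/dtau^2 = -(Gamma_uuu*(1/8)^2 + 2*Gamma_uuv*(1/8)*(0) + Gamma_uvv*(0)^2) = 0
d^2v/dtau^2 = -(Gamma_vuu*(1/8)^2 + 2*Gamma_vuv*(1/8)*(0) + Gamma_vvv*(0)^2) = 0

Answer: Gamma_uuu = 0, Gamma_uuv = 0, Gamma_uvv = 0, Gamma_vuu = 0, Gamma_vuv = 0, Gamma_vvv = 12/5; accelerations (d^2u/dtau^2, d^2v/dtau^2) = (0, 0)


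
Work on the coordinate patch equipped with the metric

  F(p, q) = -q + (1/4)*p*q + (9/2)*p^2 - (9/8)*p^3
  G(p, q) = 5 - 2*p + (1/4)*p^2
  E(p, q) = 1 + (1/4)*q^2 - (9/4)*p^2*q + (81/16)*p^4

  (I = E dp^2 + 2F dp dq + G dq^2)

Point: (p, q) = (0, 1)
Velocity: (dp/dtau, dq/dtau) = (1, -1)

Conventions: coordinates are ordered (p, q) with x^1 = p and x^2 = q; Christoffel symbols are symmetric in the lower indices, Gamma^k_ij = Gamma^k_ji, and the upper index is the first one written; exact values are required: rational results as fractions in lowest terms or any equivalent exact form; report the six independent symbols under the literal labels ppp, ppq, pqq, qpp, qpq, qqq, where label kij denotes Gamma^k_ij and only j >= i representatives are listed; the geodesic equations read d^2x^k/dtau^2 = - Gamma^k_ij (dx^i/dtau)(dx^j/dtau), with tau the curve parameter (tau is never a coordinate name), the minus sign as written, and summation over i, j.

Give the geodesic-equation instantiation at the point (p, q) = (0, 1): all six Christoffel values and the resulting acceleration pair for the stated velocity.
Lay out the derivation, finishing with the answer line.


E = 5/4, F = -1, G = 5 at the point
E_p = 0, E_q = 1/2, F_p = 1/4, F_q = -1, G_p = -2, G_q = 0
EG - F^2 = 21/4;  g^inv = (4/21) * [[5, 1], [1, 5/4]]
first-kind symbols [ij,l] = (1/2)(d_i g_jl + d_j g_il - d_l g_ij): [pp,p] = E_p/2 = 0, [pp,q] = F_p - E_q/2 = 0, [pq,p] = E_q/2 = 1/4, [pq,q] = G_p/2 = -1, [qq,p] = F_q - G_p/2 = 0, [qq,q] = G_q/2 = 0
Gamma^p_ij = (G*[ij,p] - F*[ij,q])/(EG - F^2), Gamma^q_ij = (E*[ij,q] - F*[ij,p])/(EG - F^2)
Gamma_ppp = 0, Gamma_ppq = 1/21, Gamma_pqq = 0, Gamma_qpp = 0, Gamma_qpq = -4/21, Gamma_qqq = 0
d^2p/dtau^2 = -(Gamma_ppp*(1)^2 + 2*Gamma_ppq*(1)*(-1) + Gamma_pqq*(-1)^2) = 2/21
d^2q/dtau^2 = -(Gamma_qpp*(1)^2 + 2*Gamma_qpq*(1)*(-1) + Gamma_qqq*(-1)^2) = -8/21

Answer: Gamma_ppp = 0, Gamma_ppq = 1/21, Gamma_pqq = 0, Gamma_qpp = 0, Gamma_qpq = -4/21, Gamma_qqq = 0; accelerations (d^2p/dtau^2, d^2q/dtau^2) = (2/21, -8/21)


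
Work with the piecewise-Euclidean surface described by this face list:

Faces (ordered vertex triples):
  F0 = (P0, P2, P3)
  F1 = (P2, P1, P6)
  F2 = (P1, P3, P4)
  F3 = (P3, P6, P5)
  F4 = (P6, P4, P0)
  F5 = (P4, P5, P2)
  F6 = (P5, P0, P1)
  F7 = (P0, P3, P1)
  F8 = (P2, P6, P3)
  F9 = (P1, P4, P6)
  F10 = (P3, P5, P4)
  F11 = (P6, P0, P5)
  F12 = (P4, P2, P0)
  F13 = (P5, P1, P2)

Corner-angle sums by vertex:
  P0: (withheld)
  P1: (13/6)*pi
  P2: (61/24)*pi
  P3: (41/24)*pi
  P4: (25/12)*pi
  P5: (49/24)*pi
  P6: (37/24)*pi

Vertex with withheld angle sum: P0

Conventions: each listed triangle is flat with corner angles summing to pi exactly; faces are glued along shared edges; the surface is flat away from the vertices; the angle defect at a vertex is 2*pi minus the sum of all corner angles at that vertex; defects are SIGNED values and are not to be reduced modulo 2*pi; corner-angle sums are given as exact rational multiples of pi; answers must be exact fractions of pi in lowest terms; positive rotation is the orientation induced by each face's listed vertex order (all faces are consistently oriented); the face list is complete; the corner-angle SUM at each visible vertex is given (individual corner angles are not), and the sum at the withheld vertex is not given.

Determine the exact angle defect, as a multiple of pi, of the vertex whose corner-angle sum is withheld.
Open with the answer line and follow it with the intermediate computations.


Answer: defect(P0) = pi/12

V = 7, E = 21, F = 14; chi = V - E + F = 0
Gauss-Bonnet: total defect = 2*pi*chi = 0; visible defects sum to -pi/12


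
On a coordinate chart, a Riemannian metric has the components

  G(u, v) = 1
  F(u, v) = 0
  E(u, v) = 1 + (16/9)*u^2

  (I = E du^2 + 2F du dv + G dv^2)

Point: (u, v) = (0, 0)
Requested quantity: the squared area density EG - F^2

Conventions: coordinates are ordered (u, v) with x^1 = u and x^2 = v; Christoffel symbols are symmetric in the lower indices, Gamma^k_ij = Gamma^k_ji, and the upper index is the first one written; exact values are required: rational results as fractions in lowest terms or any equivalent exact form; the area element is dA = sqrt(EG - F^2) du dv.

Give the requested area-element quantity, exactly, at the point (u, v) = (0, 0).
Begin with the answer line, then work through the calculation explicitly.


Answer: EG - F^2 = 1

E = 1, F = 0, G = 1; EG - F^2 = 1


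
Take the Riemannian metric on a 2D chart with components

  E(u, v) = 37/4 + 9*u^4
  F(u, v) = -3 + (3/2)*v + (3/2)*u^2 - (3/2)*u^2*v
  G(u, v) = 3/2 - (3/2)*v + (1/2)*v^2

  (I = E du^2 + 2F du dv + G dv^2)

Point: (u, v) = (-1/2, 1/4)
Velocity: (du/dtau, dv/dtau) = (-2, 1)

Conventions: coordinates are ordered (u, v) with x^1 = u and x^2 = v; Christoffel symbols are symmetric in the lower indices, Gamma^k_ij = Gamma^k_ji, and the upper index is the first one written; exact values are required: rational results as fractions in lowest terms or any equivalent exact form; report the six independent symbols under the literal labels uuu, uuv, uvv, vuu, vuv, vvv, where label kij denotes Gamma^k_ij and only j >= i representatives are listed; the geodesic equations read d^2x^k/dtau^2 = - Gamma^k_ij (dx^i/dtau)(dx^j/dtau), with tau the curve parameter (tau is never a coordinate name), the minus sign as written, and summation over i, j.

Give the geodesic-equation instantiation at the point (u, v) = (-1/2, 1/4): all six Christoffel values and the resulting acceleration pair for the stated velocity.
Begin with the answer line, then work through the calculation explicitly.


Answer: Gamma_uuu = -5364/5993, Gamma_uuv = 0, Gamma_uvv = -168/5993, Gamma_vuu = -16704/5993, Gamma_vuv = 0, Gamma_vvv = -3580/5993; accelerations (d^2u/dtau^2, d^2v/dtau^2) = (21624/5993, 70396/5993)

E = 157/16, F = -75/32, G = 37/32 at the point
E_u = -9/2, E_v = 0, F_u = -9/8, F_v = 9/8, G_u = 0, G_v = -5/4
EG - F^2 = 5993/1024;  g^inv = (1024/5993) * [[37/32, 75/32], [75/32, 157/16]]
first-kind symbols [ij,l] = (1/2)(d_i g_jl + d_j g_il - d_l g_ij): [uu,u] = E_u/2 = -9/4, [uu,v] = F_u - E_v/2 = -9/8, [uv,u] = E_v/2 = 0, [uv,v] = G_u/2 = 0, [vv,u] = F_v - G_u/2 = 9/8, [vv,v] = G_v/2 = -5/8
Gamma^u_ij = (G*[ij,u] - F*[ij,v])/(EG - F^2), Gamma^v_ij = (E*[ij,v] - F*[ij,u])/(EG - F^2)
Gamma_uuu = -5364/5993, Gamma_uuv = 0, Gamma_uvv = -168/5993, Gamma_vuu = -16704/5993, Gamma_vuv = 0, Gamma_vvv = -3580/5993
d^2u/dtau^2 = -(Gamma_uuu*(-2)^2 + 2*Gamma_uuv*(-2)*(1) + Gamma_uvv*(1)^2) = 21624/5993
d^2v/dtau^2 = -(Gamma_vuu*(-2)^2 + 2*Gamma_vuv*(-2)*(1) + Gamma_vvv*(1)^2) = 70396/5993


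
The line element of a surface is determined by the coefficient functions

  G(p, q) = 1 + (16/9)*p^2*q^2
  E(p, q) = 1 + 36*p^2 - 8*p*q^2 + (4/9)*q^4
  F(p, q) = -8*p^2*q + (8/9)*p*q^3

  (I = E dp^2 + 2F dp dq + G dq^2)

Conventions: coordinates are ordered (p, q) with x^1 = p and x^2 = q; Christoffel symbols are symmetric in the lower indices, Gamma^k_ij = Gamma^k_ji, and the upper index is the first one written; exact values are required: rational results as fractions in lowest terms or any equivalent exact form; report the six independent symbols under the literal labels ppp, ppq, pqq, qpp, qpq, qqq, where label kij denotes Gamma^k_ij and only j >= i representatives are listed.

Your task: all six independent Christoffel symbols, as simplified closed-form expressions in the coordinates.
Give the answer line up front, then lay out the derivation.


Answer: Gamma_ppp = (324*p - 36*q^2)/(16*p^2*q^2 + 324*p^2 - 72*p*q^2 + 4*q^4 + 9), Gamma_ppq = (-72*p*q + 8*q^3)/(16*p^2*q^2 + 324*p^2 - 72*p*q^2 + 4*q^4 + 9), Gamma_pqq = (-72*p^2 + 8*p*q^2)/(16*p^2*q^2 + 324*p^2 - 72*p*q^2 + 4*q^4 + 9), Gamma_qpp = -72*p*q/(16*p^2*q^2 + 324*p^2 - 72*p*q^2 + 4*q^4 + 9), Gamma_qpq = 16*p*q^2/(16*p^2*q^2 + 324*p^2 - 72*p*q^2 + 4*q^4 + 9), Gamma_qqq = 16*p^2*q/(16*p^2*q^2 + 324*p^2 - 72*p*q^2 + 4*q^4 + 9)

E = 1 + 36*p^2 - 8*p*q^2 + (4/9)*q^4; F = -8*p^2*q + (8/9)*p*q^3; G = 1 + (16/9)*p^2*q^2
Gamma^k_ij = (1/2) g^{kl} (d_i g_jl + d_j g_il - d_l g_ij), with g^inv = (1/(EG-F^2)) [[G, -F], [-F, E]]
first partials: E_p = 72*p - 8*q^2, E_q = -16*p*q + (16/9)*q^3, F_p = -16*p*q + (8/9)*q^3, F_q = -8*p^2 + (8/3)*p*q^2, G_p = (32/9)*p*q^2, G_q = (32/9)*p^2*q
D = EG - F^2 = 1 + 36*p^2 - 8*p*q^2 + (4/9)*q^4 + (16/9)*p^2*q^2
expanded: Gamma^p_pp = (G E_p - 2F F_p + F E_q)/(2D), Gamma^p_pq = (G E_q - F G_p)/(2D), Gamma^p_qq = (2G F_q - G G_p - F G_q)/(2D), Gamma^q_pp = (2E F_p - E E_q - F E_p)/(2D), Gamma^q_pq = (E G_p - F E_q)/(2D), Gamma^q_qq = (E G_q - 2F F_q + F G_p)/(2D); substitute and cancel common factors


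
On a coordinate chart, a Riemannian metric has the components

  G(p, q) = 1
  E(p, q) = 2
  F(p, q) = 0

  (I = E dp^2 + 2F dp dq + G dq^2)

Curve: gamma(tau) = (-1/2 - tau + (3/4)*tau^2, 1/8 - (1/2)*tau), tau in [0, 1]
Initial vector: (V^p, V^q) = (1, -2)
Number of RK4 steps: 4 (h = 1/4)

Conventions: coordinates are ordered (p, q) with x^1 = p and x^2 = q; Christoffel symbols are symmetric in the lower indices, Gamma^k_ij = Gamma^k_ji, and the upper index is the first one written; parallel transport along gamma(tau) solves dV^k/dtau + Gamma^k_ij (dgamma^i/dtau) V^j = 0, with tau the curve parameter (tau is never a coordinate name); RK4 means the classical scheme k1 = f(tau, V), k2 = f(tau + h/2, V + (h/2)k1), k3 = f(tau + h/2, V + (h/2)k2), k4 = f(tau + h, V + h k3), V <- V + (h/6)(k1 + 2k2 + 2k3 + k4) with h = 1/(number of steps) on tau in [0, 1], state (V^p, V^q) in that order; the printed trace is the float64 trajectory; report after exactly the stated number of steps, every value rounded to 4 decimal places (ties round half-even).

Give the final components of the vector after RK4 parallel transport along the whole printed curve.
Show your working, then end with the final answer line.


gamma'(tau) = (-1 + (3/2)*tau, -1/2); f(tau, V)^k = -Gamma^k_ij(gamma(tau)) gamma'^i(tau) V^j; h = 1/4; intermediate values shown to 6 dp
curve data and Christoffel symbols at the stage parameters:
  tau = 0.000000: gamma = (-0.500000, 0.125000), gamma' = (-1.000000, -0.500000); Gamma_ppp = 0.000000, Gamma_ppq = 0.000000, Gamma_pqq = 0.000000, Gamma_qpp = 0.000000, Gamma_qpq = 0.000000, Gamma_qqq = 0.000000
  tau = 0.125000: gamma = (-0.613281, 0.062500), gamma' = (-0.812500, -0.500000); Gamma_ppp = 0.000000, Gamma_ppq = 0.000000, Gamma_pqq = 0.000000, Gamma_qpp = 0.000000, Gamma_qpq = 0.000000, Gamma_qqq = 0.000000
  tau = 0.250000: gamma = (-0.703125, 0.000000), gamma' = (-0.625000, -0.500000); Gamma_ppp = 0.000000, Gamma_ppq = 0.000000, Gamma_pqq = 0.000000, Gamma_qpp = 0.000000, Gamma_qpq = 0.000000, Gamma_qqq = 0.000000
  tau = 0.375000: gamma = (-0.769531, -0.062500), gamma' = (-0.437500, -0.500000); Gamma_ppp = 0.000000, Gamma_ppq = 0.000000, Gamma_pqq = 0.000000, Gamma_qpp = 0.000000, Gamma_qpq = 0.000000, Gamma_qqq = 0.000000
  tau = 0.500000: gamma = (-0.812500, -0.125000), gamma' = (-0.250000, -0.500000); Gamma_ppp = 0.000000, Gamma_ppq = 0.000000, Gamma_pqq = 0.000000, Gamma_qpp = 0.000000, Gamma_qpq = 0.000000, Gamma_qqq = 0.000000
  tau = 0.625000: gamma = (-0.832031, -0.187500), gamma' = (-0.062500, -0.500000); Gamma_ppp = 0.000000, Gamma_ppq = 0.000000, Gamma_pqq = 0.000000, Gamma_qpp = 0.000000, Gamma_qpq = 0.000000, Gamma_qqq = 0.000000
  tau = 0.750000: gamma = (-0.828125, -0.250000), gamma' = (0.125000, -0.500000); Gamma_ppp = 0.000000, Gamma_ppq = 0.000000, Gamma_pqq = 0.000000, Gamma_qpp = 0.000000, Gamma_qpq = 0.000000, Gamma_qqq = 0.000000
  tau = 0.875000: gamma = (-0.800781, -0.312500), gamma' = (0.312500, -0.500000); Gamma_ppp = 0.000000, Gamma_ppq = 0.000000, Gamma_pqq = 0.000000, Gamma_qpp = 0.000000, Gamma_qpq = 0.000000, Gamma_qqq = 0.000000
  tau = 1.000000: gamma = (-0.750000, -0.375000), gamma' = (0.500000, -0.500000); Gamma_ppp = 0.000000, Gamma_ppq = 0.000000, Gamma_pqq = 0.000000, Gamma_qpp = 0.000000, Gamma_qpq = 0.000000, Gamma_qqq = 0.000000
step 0: V^p = 1.0000, V^q = -2.0000
step 1: k1 = (0.000000, 0.000000), k2 = (0.000000, 0.000000), k3 = (0.000000, 0.000000), k4 = (0.000000, 0.000000); V <- V + (h/6)(k1 + 2k2 + 2k3 + k4): V^p = 1.0000, V^q = -2.0000
step 2: k1 = (0.000000, 0.000000), k2 = (0.000000, 0.000000), k3 = (0.000000, 0.000000), k4 = (0.000000, 0.000000); V <- V + (h/6)(k1 + 2k2 + 2k3 + k4): V^p = 1.0000, V^q = -2.0000
step 3: k1 = (0.000000, 0.000000), k2 = (0.000000, 0.000000), k3 = (0.000000, 0.000000), k4 = (0.000000, 0.000000); V <- V + (h/6)(k1 + 2k2 + 2k3 + k4): V^p = 1.0000, V^q = -2.0000
step 4: k1 = (0.000000, 0.000000), k2 = (0.000000, 0.000000), k3 = (0.000000, 0.000000), k4 = (0.000000, 0.000000); V <- V + (h/6)(k1 + 2k2 + 2k3 + k4): V^p = 1.0000, V^q = -2.0000

Answer: V^p = 1.0000, V^q = -2.0000


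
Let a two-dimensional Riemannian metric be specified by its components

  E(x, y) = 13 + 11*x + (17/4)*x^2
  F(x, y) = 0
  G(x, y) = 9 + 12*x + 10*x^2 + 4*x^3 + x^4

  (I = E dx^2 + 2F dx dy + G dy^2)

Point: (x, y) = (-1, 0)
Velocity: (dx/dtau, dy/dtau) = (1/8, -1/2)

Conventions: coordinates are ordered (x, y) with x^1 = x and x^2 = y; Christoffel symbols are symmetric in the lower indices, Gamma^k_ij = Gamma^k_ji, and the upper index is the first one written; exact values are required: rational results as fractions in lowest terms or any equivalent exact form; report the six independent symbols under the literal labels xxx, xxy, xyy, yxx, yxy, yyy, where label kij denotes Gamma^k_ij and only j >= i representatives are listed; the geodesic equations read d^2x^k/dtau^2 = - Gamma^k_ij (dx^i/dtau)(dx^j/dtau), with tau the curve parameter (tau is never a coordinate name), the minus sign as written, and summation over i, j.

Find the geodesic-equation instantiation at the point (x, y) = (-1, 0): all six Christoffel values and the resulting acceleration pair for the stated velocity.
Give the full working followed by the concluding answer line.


E = 25/4, F = 0, G = 4 at the point
E_x = 5/2, E_y = 0, F_x = 0, F_y = 0, G_x = 0, G_y = 0
EG - F^2 = 25;  g^inv = (1/25) * [[4, 0], [0, 25/4]]
first-kind symbols [ij,l] = (1/2)(d_i g_jl + d_j g_il - d_l g_ij): [xx,x] = E_x/2 = 5/4, [xx,y] = F_x - E_y/2 = 0, [xy,x] = E_y/2 = 0, [xy,y] = G_x/2 = 0, [yy,x] = F_y - G_x/2 = 0, [yy,y] = G_y/2 = 0
Gamma^x_ij = (G*[ij,x] - F*[ij,y])/(EG - F^2), Gamma^y_ij = (E*[ij,y] - F*[ij,x])/(EG - F^2)
Gamma_xxx = 1/5, Gamma_xxy = 0, Gamma_xyy = 0, Gamma_yxx = 0, Gamma_yxy = 0, Gamma_yyy = 0
d^2x/dtau^2 = -(Gamma_xxx*(1/8)^2 + 2*Gamma_xxy*(1/8)*(-1/2) + Gamma_xyy*(-1/2)^2) = -1/320
d^2y/dtau^2 = -(Gamma_yxx*(1/8)^2 + 2*Gamma_yxy*(1/8)*(-1/2) + Gamma_yyy*(-1/2)^2) = 0

Answer: Gamma_xxx = 1/5, Gamma_xxy = 0, Gamma_xyy = 0, Gamma_yxx = 0, Gamma_yxy = 0, Gamma_yyy = 0; accelerations (d^2x/dtau^2, d^2y/dtau^2) = (-1/320, 0)


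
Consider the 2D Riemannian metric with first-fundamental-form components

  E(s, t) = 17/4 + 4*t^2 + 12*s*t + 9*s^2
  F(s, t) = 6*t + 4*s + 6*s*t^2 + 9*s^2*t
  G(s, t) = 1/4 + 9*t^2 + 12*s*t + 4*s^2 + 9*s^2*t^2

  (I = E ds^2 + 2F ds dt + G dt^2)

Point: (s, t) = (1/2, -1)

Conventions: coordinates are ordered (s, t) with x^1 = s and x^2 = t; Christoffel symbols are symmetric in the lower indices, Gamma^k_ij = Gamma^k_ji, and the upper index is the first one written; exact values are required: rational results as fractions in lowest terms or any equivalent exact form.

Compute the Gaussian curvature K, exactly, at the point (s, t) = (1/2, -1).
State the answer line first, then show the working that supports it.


Answer: K = -84392/89401

E = 9/2, F = -13/4, G = 13/2, EG - F^2 = 299/16 at the point
E_s = -3, E_t = -2, F_s = 1, F_t = 9/4, G_s = 1, G_t = -33/2
E_tt = 8, F_st = -3, G_ss = 26
By Brioschi, K is (det M1 - det M2) divided by (EG - F^2) squared.
M1 = [[-E_tt/2 + F_st - G_ss/2, E_s/2, F_s - E_t/2], [F_t - G_s/2, E, F], [G_t/2, F, G]] = [[-20, -3/2, 2], [7/4, 9/2, -13/4], [-33/4, -13/4, 13/2]]; det M1 = -10689/32
M2 = [[0, E_t/2, G_s/2], [E_t/2, E, F], [G_s/2, F, G]] = [[0, -1, 1/2], [-1, 9/2, -13/4], [1/2, -13/4, 13/2]]; det M2 = -35/8
det M1 - det M2 = -10549/32; K = -10549/32 / (299/16)^2 = -84392/89401


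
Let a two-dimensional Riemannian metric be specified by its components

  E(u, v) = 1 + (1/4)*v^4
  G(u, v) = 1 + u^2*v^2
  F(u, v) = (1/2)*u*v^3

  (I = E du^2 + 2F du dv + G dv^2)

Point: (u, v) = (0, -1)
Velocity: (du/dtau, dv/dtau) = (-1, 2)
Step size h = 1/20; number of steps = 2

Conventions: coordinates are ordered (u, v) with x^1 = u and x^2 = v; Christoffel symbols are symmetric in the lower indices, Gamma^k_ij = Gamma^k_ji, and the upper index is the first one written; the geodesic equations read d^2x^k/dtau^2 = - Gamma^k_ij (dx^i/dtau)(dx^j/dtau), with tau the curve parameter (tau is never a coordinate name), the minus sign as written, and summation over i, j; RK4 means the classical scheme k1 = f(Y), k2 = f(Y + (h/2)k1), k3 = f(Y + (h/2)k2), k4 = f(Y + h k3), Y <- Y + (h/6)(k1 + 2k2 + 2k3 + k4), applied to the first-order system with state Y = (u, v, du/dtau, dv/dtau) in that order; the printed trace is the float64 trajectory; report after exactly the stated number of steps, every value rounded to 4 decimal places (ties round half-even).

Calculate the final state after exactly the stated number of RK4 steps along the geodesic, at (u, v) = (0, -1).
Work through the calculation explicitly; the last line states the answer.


f(Y) = (du/dtau, dv/dtau, -Gamma^u_ij Y'^i Y'^j, -Gamma^v_ij Y'^i Y'^j) with the Gammas evaluated at the stage position; h = 0.050000; intermediate values shown to 6 dp
step 0: u = 0.0000, v = -1.0000, du/dtau = -1.0000, dv/dtau = 2.0000
step 1:
  k1: at (u, v) = (0.000000, -1.000000), (du/dtau, dv/dtau) = (-1.000000, 2.000000); Gamma_uuu = 0.000000, Gamma_uuv = -0.400000, Gamma_uvv = 0.000000, Gamma_vuu = 0.000000, Gamma_vuv = 0.000000, Gamma_vvv = 0.000000; k1 = (-1.000000, 2.000000, -1.600000, 0.000000)
  k2: at (u, v) = (-0.025000, -0.950000), (du/dtau, dv/dtau) = (-1.040000, 2.000000); Gamma_uuu = 0.000000, Gamma_uuv = -0.355996, Gamma_uvv = -0.009368, Gamma_vuu = 0.000000, Gamma_vuv = -0.018737, Gamma_vvv = -0.000493; k2 = (-1.040000, 2.000000, -1.443472, -0.075972)
  k3: at (u, v) = (-0.026000, -0.950000), (du/dtau, dv/dtau) = (-1.036087, 1.998101); Gamma_uuu = 0.000000, Gamma_uuv = -0.355983, Gamma_uvv = -0.009743, Gamma_vuu = 0.000000, Gamma_vuv = -0.019485, Gamma_vvv = -0.000533; k3 = (-1.036087, 1.998101, -1.435018, -0.078548)
  k4: at (u, v) = (-0.051804, -0.900095), (du/dtau, dv/dtau) = (-1.071751, 1.996073); Gamma_uuu = 0.000000, Gamma_uuv = -0.312634, Gamma_uvv = -0.017993, Gamma_vuu = 0.000000, Gamma_vuv = -0.035987, Gamma_vvv = -0.002071; k4 = (-1.071751, 1.996073, -1.265941, -0.145721)
  Y <- Y + (h/6)(k1 + 2k2 + 2k3 + k4): u = -0.0519, v = -0.9001, du/dtau = -1.0719, dv/dtau = 1.9962
step 2:
  k1: at (u, v) = (-0.051866, -0.900064), (du/dtau, dv/dtau) = (-1.071858, 1.996210); Gamma_uuu = 0.000000, Gamma_uuv = -0.312607, Gamma_uvv = -0.018014, Gamma_vuu = 0.000000, Gamma_vuv = -0.036028, Gamma_vvv = -0.002076; k1 = (-1.071858, 1.996210, -1.265958, -0.145901)
  k2: at (u, v) = (-0.078662, -0.850159), (du/dtau, dv/dtau) = (-1.103507, 1.992563); Gamma_uuu = 0.000000, Gamma_uuv = -0.270675, Gamma_uvv = -0.025045, Gamma_vuu = 0.000000, Gamma_vuv = -0.050089, Gamma_vvv = -0.004635; k2 = (-1.103507, 1.992563, -1.090887, -0.201872)
  k3: at (u, v) = (-0.079454, -0.850250), (du/dtau, dv/dtau) = (-1.099130, 1.991164); Gamma_uuu = 0.000000, Gamma_uuv = -0.270726, Gamma_uvv = -0.025299, Gamma_vuu = 0.000000, Gamma_vuv = -0.050597, Gamma_vvv = -0.004728; k3 = (-1.099130, 1.991164, -1.084693, -0.202723)
  k4: at (u, v) = (-0.106823, -0.800506), (du/dtau, dv/dtau) = (-1.126092, 1.986074); Gamma_uuu = 0.000000, Gamma_uuv = -0.231075, Gamma_uvv = -0.030835, Gamma_vuu = 0.000000, Gamma_vuv = -0.061671, Gamma_vvv = -0.008230; k4 = (-1.126092, 1.986074, -0.911968, -0.243393)
  Y <- Y + (h/6)(k1 + 2k2 + 2k3 + k4): u = -0.1069, v = -0.8005, du/dtau = -1.1263, dv/dtau = 1.9862

Answer: u = -0.1069, v = -0.8005, du/dtau = -1.1263, dv/dtau = 1.9862


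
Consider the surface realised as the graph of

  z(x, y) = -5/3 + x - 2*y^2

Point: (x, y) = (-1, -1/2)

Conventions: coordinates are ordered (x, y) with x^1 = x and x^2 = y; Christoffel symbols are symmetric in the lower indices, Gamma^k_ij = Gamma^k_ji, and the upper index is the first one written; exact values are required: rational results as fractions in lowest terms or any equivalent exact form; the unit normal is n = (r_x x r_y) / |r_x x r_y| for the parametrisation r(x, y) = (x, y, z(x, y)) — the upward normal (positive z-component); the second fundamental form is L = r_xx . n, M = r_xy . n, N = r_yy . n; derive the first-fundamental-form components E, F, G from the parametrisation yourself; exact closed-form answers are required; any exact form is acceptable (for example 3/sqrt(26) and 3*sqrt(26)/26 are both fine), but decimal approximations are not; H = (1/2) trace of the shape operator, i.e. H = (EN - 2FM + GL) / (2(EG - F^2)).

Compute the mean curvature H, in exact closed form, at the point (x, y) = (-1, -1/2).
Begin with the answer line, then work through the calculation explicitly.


Answer: H = -sqrt(6)/9

z_x = 1, z_y = 2, z_xx = 0, z_xy = 0, z_yy = -4
E = 2, F = 2, G = 5; answer radicand W^2 = 6
unnormalised second-form numerators: l = 0, m = 0, n = -4; L = l/sqrt(6), and similarly M = m/sqrt(W^2), N = n/sqrt(W^2)
H = (E*n - 2*F*m + G*l) / (2*(EG - F^2)*sqrt(W^2)); E*n - 2*F*m + G*l = -8, EG - F^2 = 6, so H = (-2/3)/sqrt(6)


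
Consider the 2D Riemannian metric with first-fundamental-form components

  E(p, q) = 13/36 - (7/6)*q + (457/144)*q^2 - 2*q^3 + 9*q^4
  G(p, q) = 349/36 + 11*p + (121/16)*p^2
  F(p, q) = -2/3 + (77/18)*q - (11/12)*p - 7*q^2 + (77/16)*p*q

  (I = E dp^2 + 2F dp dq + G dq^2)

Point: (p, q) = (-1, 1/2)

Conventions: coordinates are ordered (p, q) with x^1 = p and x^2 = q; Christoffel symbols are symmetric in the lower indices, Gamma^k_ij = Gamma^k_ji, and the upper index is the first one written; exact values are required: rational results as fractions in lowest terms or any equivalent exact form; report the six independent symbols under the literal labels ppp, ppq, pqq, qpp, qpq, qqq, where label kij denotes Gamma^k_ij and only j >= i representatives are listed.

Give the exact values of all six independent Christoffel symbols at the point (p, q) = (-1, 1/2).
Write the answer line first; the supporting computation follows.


Answer: Gamma_ppp = -73/98, Gamma_ppq = 124612/24941, Gamma_pqq = -354994/24941, Gamma_qpp = -73/196, Gamma_qpq = 53/49, Gamma_qqq = -197/49

E = 509/576, F = -509/288, G = 901/144 at the point
E_p = 0, E_q = 721/144, F_p = 143/96, F_q = -1085/144, G_p = -33/8, G_q = 0
EG - F^2 = 24941/10368;  g^inv = (10368/24941) * [[901/144, 509/288], [509/288, 509/576]]
first-kind symbols [ij,l] = (1/2)(d_i g_jl + d_j g_il - d_l g_ij): [pp,p] = E_p/2 = 0, [pp,q] = F_p - E_q/2 = -73/72, [pq,p] = E_q/2 = 721/288, [pq,q] = G_p/2 = -33/16, [qq,p] = F_q - G_p/2 = -197/36, [qq,q] = G_q/2 = 0
Gamma^p_ij = (G*[ij,p] - F*[ij,q])/(EG - F^2), Gamma^q_ij = (E*[ij,q] - F*[ij,p])/(EG - F^2)


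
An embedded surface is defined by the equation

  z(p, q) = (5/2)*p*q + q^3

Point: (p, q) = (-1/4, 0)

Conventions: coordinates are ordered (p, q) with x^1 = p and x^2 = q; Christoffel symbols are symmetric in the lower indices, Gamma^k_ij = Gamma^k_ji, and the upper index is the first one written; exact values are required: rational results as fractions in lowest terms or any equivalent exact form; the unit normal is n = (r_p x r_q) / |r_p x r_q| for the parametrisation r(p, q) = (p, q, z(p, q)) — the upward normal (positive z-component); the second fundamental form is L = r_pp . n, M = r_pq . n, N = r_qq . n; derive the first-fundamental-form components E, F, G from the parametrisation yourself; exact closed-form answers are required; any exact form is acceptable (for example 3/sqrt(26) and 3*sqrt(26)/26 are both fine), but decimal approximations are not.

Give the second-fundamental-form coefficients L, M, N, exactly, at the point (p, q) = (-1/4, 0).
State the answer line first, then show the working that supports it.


Answer: L = 0, M = 20*sqrt(89)/89, N = 0

z_p = 0, z_q = -5/8, z_pp = 0, z_pq = 5/2, z_qq = 0
E = 1, F = 0, G = 89/64; answer radicand W^2 = 89/64
unnormalised second-form numerators: l = 0, m = 5/2, n = 0; L = l/sqrt(89/64), and similarly M = m/sqrt(W^2), N = n/sqrt(W^2)


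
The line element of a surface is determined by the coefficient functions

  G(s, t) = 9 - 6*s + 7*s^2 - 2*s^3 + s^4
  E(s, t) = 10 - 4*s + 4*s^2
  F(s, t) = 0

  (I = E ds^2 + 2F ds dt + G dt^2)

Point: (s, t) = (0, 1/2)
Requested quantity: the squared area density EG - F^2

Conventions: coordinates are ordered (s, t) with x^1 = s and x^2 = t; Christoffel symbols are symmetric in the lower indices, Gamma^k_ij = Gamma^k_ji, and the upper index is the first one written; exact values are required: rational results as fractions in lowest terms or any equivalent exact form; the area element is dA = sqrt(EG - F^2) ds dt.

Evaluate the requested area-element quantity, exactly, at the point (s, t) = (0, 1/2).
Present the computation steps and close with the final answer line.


E = 10, F = 0, G = 9; EG - F^2 = 90

Answer: EG - F^2 = 90


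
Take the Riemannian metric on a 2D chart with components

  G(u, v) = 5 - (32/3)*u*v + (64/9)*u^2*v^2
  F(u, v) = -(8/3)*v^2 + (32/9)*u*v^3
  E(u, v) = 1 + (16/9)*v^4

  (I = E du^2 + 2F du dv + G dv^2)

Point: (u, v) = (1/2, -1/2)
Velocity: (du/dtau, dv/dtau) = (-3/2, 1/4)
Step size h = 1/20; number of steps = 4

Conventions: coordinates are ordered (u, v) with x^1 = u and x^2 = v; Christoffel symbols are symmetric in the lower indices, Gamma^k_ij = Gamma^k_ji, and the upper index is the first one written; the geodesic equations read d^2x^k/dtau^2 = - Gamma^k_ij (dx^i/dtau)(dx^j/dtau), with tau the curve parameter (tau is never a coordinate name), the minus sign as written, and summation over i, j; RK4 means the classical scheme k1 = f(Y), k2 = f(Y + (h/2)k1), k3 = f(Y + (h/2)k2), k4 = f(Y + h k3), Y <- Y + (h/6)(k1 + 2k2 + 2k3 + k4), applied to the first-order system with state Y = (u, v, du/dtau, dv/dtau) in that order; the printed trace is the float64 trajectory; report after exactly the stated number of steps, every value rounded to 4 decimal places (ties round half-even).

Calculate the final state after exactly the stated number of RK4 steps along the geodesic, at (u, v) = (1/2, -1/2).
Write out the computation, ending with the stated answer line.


f(Y) = (du/dtau, dv/dtau, -Gamma^u_ij Y'^i Y'^j, -Gamma^v_ij Y'^i Y'^j) with the Gammas evaluated at the stage position; h = 0.050000; intermediate values shown to 6 dp
step 0: u = 0.5000, v = -0.5000, du/dtau = -1.5000, dv/dtau = 0.2500
step 1:
  k1: at (u, v) = (0.500000, -0.500000), (du/dtau, dv/dtau) = (-1.500000, 0.250000); Gamma_uuu = 0.000000, Gamma_uuv = -0.054054, Gamma_uvv = 0.054054, Gamma_vuu = 0.000000, Gamma_vuv = 0.432432, Gamma_vvv = -0.432432; k1 = (-1.500000, 0.250000, -0.043919, 0.351351)
  k2: at (u, v) = (0.462500, -0.493750), (du/dtau, dv/dtau) = (-1.501098, 0.258784); Gamma_uuu = 0.000000, Gamma_uuv = -0.054091, Gamma_uvv = 0.050667, Gamma_vuu = 0.000000, Gamma_vuv = 0.434149, Gamma_vvv = -0.406671; k2 = (-1.501098, 0.258784, -0.045417, 0.364533)
  k3: at (u, v) = (0.462473, -0.493530), (du/dtau, dv/dtau) = (-1.501135, 0.259113); Gamma_uuu = 0.000000, Gamma_uuv = -0.054031, Gamma_uvv = 0.050631, Gamma_vuu = 0.000000, Gamma_vuv = 0.434003, Gamma_vvv = -0.406691; k3 = (-1.501135, 0.259113, -0.045432, 0.364929)
  k4: at (u, v) = (0.424943, -0.487044), (du/dtau, dv/dtau) = (-1.502272, 0.268246); Gamma_uuu = 0.000000, Gamma_uuv = -0.053963, Gamma_uvv = 0.047083, Gamma_vuu = 0.000000, Gamma_vuv = 0.435399, Gamma_vvv = -0.379883; k4 = (-1.502272, 0.268246, -0.046880, 0.378249)
  Y <- Y + (h/6)(k1 + 2k2 + 2k3 + k4): u = 0.4249, v = -0.4870, du/dtau = -1.5023, dv/dtau = 0.2682
step 2:
  k1: at (u, v) = (0.424944, -0.487050), (du/dtau, dv/dtau) = (-1.502271, 0.268238); Gamma_uuu = 0.000000, Gamma_uuv = -0.053965, Gamma_uvv = 0.047083, Gamma_vuu = 0.000000, Gamma_vuv = 0.435403, Gamma_vvv = -0.379883; k1 = (-1.502271, 0.268238, -0.046880, 0.378238)
  k2: at (u, v) = (0.387387, -0.480344), (du/dtau, dv/dtau) = (-1.503443, 0.277694); Gamma_uuu = 0.000000, Gamma_uuv = -0.053792, Gamma_uvv = 0.043382, Gamma_vuu = 0.000000, Gamma_vuv = 0.436468, Gamma_vvv = -0.352002; k2 = (-1.503443, 0.277694, -0.048261, 0.391592)
  k3: at (u, v) = (0.387358, -0.480107), (du/dtau, dv/dtau) = (-1.503477, 0.278027); Gamma_uuu = 0.000000, Gamma_uuv = -0.053724, Gamma_uvv = 0.043345, Gamma_vuu = 0.000000, Gamma_vuv = 0.436299, Gamma_vvv = -0.352012; k3 = (-1.503477, 0.278027, -0.048265, 0.391963)
  k4: at (u, v) = (0.349770, -0.473148), (du/dtau, dv/dtau) = (-1.504684, 0.287836); Gamma_uuu = 0.000000, Gamma_uuv = -0.053427, Gamma_uvv = 0.039496, Gamma_vuu = 0.000000, Gamma_vuv = 0.436974, Gamma_vvv = -0.323028; k4 = (-1.504684, 0.287836, -0.049551, 0.405271)
  Y <- Y + (h/6)(k1 + 2k2 + 2k3 + k4): u = 0.3498, v = -0.4732, du/dtau = -1.5047, dv/dtau = 0.2878
step 3:
  k1: at (u, v) = (0.349771, -0.473154), (du/dtau, dv/dtau) = (-1.504683, 0.287826); Gamma_uuu = 0.000000, Gamma_uuv = -0.053429, Gamma_uvv = 0.039496, Gamma_vuu = 0.000000, Gamma_vuv = 0.436978, Gamma_vvv = -0.323028; k1 = (-1.504683, 0.287826, -0.049551, 0.405260)
  k2: at (u, v) = (0.312153, -0.465958), (du/dtau, dv/dtau) = (-1.505922, 0.297958); Gamma_uuu = 0.000000, Gamma_uuv = -0.053009, Gamma_uvv = 0.035512, Gamma_vuu = 0.000000, Gamma_vuv = 0.437250, Gamma_vvv = -0.292922; k2 = (-1.505922, 0.297958, -0.050723, 0.418395)
  k3: at (u, v) = (0.312123, -0.465705), (du/dtau, dv/dtau) = (-1.505951, 0.298286); Gamma_uuu = 0.000000, Gamma_uuv = -0.052934, Gamma_uvv = 0.035477, Gamma_vuu = 0.000000, Gamma_vuv = 0.437055, Gamma_vvv = -0.292921; k3 = (-1.505951, 0.298286, -0.050713, 0.418717)
  k4: at (u, v) = (0.274473, -0.458239), (du/dtau, dv/dtau) = (-1.507219, 0.308762); Gamma_uuu = 0.000000, Gamma_uuv = -0.052373, Gamma_uvv = 0.031370, Gamma_vuu = 0.000000, Gamma_vuv = 0.436862, Gamma_vvv = -0.261669; k4 = (-1.507219, 0.308762, -0.051736, 0.431553)
  Y <- Y + (h/6)(k1 + 2k2 + 2k3 + k4): u = 0.2745, v = -0.4582, du/dtau = -1.5072, dv/dtau = 0.3088
step 4:
  k1: at (u, v) = (0.274473, -0.458245), (du/dtau, dv/dtau) = (-1.507218, 0.308751); Gamma_uuu = 0.000000, Gamma_uuv = -0.052375, Gamma_uvv = 0.031371, Gamma_vuu = 0.000000, Gamma_vuv = 0.436867, Gamma_vvv = -0.261669; k1 = (-1.507218, 0.308751, -0.051736, 0.431541)
  k2: at (u, v) = (0.236793, -0.450526), (du/dtau, dv/dtau) = (-1.508511, 0.319540); Gamma_uuu = 0.000000, Gamma_uuv = -0.051674, Gamma_uvv = 0.027159, Gamma_vuu = 0.000000, Gamma_vuv = 0.436195, Gamma_vvv = -0.229261; k2 = (-1.508511, 0.319540, -0.052590, 0.443927)
  k3: at (u, v) = (0.236761, -0.450256), (du/dtau, dv/dtau) = (-1.508533, 0.319850); Gamma_uuu = 0.000000, Gamma_uuv = -0.051590, Gamma_uvv = 0.027128, Gamma_vuu = 0.000000, Gamma_vuv = 0.435972, Gamma_vvv = -0.229250; k3 = (-1.508533, 0.319850, -0.052560, 0.444169)
  k4: at (u, v) = (0.199047, -0.442252), (du/dtau, dv/dtau) = (-1.509846, 0.330960); Gamma_uuu = 0.000000, Gamma_uuv = -0.050734, Gamma_uvv = 0.022834, Gamma_vuu = 0.000000, Gamma_vuv = 0.434755, Gamma_vvv = -0.195672; k4 = (-1.509846, 0.330960, -0.053204, 0.455925)
  Y <- Y + (h/6)(k1 + 2k2 + 2k3 + k4): u = 0.1990, v = -0.4423, du/dtau = -1.5098, dv/dtau = 0.3309

Answer: u = 0.1990, v = -0.4423, du/dtau = -1.5098, dv/dtau = 0.3309


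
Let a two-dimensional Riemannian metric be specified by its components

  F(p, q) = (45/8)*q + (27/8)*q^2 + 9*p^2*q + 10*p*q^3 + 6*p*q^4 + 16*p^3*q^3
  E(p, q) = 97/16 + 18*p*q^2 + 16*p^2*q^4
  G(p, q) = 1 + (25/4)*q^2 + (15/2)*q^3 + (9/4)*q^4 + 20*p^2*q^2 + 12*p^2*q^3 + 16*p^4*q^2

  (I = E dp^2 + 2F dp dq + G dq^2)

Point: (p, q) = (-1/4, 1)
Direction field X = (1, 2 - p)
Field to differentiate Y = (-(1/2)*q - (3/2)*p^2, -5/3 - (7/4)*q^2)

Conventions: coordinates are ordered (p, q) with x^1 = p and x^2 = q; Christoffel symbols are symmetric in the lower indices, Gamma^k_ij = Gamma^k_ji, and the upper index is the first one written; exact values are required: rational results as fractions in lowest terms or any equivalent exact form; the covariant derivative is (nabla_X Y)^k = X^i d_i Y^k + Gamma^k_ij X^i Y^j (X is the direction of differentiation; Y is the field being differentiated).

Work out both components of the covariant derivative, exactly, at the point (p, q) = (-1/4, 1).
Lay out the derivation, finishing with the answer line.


E = 41/16, F = 85/16, G = 305/16 at the point
E_p = 10, E_q = -5, F_p = 29/2, F_q = -21/16, G_p = -17, G_q = 391/8
EG - F^2 = 165/8;  g^inv = (8/165) * [[305/16, -85/16], [-85/16, 41/16]]
first-kind symbols [ij,l] = (1/2)(d_i g_jl + d_j g_il - d_l g_ij): [pp,p] = E_p/2 = 5, [pp,q] = F_p - E_q/2 = 17, [pq,p] = E_q/2 = -5/2, [pq,q] = G_p/2 = -17/2, [qq,p] = F_q - G_p/2 = 115/16, [qq,q] = G_q/2 = 391/16
Gamma^p_ij = (G*[ij,p] - F*[ij,q])/(EG - F^2), Gamma^q_ij = (E*[ij,q] - F*[ij,p])/(EG - F^2)
Gamma_ppp = 8/33, Gamma_ppq = -4/33, Gamma_pqq = 23/66, Gamma_qpp = 136/165, Gamma_qpq = -68/165, Gamma_qqq = 391/330
X = (1, 9/4), Y = (-19/32, -41/12) at the point

Answer: (nabla_X Y)^p = -4153/1584, (nabla_X Y)^q = -122873/7920


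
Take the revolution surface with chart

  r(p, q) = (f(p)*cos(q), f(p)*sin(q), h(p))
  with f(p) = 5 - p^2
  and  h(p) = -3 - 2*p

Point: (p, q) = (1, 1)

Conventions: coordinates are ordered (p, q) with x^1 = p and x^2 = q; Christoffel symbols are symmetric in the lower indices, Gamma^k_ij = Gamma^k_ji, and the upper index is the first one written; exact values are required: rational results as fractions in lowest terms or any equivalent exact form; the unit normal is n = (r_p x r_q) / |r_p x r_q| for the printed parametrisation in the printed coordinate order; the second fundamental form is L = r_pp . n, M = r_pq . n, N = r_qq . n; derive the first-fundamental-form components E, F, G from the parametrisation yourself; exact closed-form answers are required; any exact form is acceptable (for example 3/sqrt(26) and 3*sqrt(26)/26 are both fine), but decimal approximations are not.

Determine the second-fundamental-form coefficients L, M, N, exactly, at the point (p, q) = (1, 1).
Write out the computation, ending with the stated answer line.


f = 4, f' = -2, f'' = -2, h' = -2, h'' = 0
E = 8, F = 0, G = 16; answer radicand W^2 = 8
unnormalised second-form numerators: l = -4, m = 0, n = -8; L = l/sqrt(8), and similarly M = m/sqrt(W^2), N = n/sqrt(W^2)

Answer: L = -sqrt(2), M = 0, N = -2*sqrt(2)


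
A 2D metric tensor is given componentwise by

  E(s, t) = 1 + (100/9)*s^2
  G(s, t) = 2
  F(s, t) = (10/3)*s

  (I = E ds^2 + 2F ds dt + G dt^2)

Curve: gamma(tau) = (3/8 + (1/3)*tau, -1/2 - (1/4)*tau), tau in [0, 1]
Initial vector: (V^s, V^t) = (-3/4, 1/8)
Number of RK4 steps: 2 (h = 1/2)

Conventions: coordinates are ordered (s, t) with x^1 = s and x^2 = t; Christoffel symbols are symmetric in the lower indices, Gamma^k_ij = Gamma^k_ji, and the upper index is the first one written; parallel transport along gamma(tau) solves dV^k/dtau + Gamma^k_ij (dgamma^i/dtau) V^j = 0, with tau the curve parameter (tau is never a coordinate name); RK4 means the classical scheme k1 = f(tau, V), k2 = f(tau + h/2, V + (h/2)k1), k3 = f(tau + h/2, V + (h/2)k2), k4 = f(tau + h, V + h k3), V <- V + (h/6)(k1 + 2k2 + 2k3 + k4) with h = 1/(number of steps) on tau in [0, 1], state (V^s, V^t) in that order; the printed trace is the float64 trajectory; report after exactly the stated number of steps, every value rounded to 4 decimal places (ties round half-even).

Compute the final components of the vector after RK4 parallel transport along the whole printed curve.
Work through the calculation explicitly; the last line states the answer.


gamma'(tau) = (1/3, -1/4); f(tau, V)^k = -Gamma^k_ij(gamma(tau)) gamma'^i(tau) V^j; h = 1/2; intermediate values shown to 6 dp
curve data and Christoffel symbols at the stage parameters:
  tau = 0.000000: gamma = (0.375000, -0.500000), gamma' = (0.333333, -0.250000); Gamma_sss = 1.169591, Gamma_sst = 0.000000, Gamma_stt = 0.000000, Gamma_tss = 0.935673, Gamma_tst = 0.000000, Gamma_ttt = 0.000000
  tau = 0.250000: gamma = (0.458333, -0.562500), gamma' = (0.333333, -0.250000); Gamma_sss = 1.175004, Gamma_sst = 0.000000, Gamma_stt = 0.000000, Gamma_tss = 0.769094, Gamma_tst = 0.000000, Gamma_ttt = 0.000000
  tau = 0.500000: gamma = (0.541667, -0.625000), gamma' = (0.333333, -0.250000); Gamma_sss = 1.144198, Gamma_sst = 0.000000, Gamma_stt = 0.000000, Gamma_tss = 0.633710, Gamma_tst = 0.000000, Gamma_ttt = 0.000000
  tau = 0.750000: gamma = (0.625000, -0.687500), gamma' = (0.333333, -0.250000); Gamma_sss = 1.095290, Gamma_sst = 0.000000, Gamma_stt = 0.000000, Gamma_tss = 0.525739, Gamma_tst = 0.000000, Gamma_ttt = 0.000000
  tau = 1.000000: gamma = (0.708333, -0.750000), gamma' = (0.333333, -0.250000); Gamma_sss = 1.039014, Gamma_sst = 0.000000, Gamma_stt = 0.000000, Gamma_tss = 0.440053, Gamma_tst = 0.000000, Gamma_ttt = 0.000000
step 0: V^s = -0.7500, V^t = 0.1250
step 1: k1 = (0.292398, 0.233918), k2 = (0.265120, 0.173533), k3 = (0.267791, 0.175282), k4 = (0.234982, 0.130144); V <- V + (h/6)(k1 + 2k2 + 2k3 + k4): V^s = -0.6172, V^t = 0.2135
step 2: k1 = (0.235412, 0.130382), k2 = (0.203863, 0.097854), k3 = (0.206742, 0.099236), k4 = (0.177970, 0.075375); V <- V + (h/6)(k1 + 2k2 + 2k3 + k4): V^s = -0.5144, V^t = 0.2635

Answer: V^s = -0.5144, V^t = 0.2635
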